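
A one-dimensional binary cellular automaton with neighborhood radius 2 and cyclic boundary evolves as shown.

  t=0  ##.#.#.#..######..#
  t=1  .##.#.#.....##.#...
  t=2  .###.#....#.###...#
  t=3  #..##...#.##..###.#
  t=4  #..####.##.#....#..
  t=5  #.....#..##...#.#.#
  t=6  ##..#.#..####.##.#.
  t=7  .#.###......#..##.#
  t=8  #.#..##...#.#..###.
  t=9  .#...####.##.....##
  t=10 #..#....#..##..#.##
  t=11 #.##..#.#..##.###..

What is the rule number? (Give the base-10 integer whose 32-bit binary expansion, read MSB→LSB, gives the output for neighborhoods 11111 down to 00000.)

  #####|#  b31=1 t=0,i=12
  ####.|.  b30=0 t=0,i=14
  ###.#|#  b29=1 t=0,i=1
  ###..|#  b28=1 t=0,i=15
  ##.##|.  b27=0 t=3,i=17
  ##.#.|#  b26=1 t=0,i=2
  ##..#|.  b25=0 t=0,i=16
  ##...|#  b24=1 t=2,i=15
  #.###|.  b23=0 t=2,i=1
  #.##.|.  b22=0 t=3,i=10
  #.#.#|.  b21=0 t=0,i=3
  #.#..|.  b20=0 t=0,i=7
  #..##|.  b19=0 t=0,i=9
  #..#.|#  b18=1 t=4,i=18
  #...#|#  b17=1 t=2,i=16
  #....|.  b16=0 t=1,i=8
  .####|.  b15=0 t=0,i=11
  .###.|.  b14=0 t=0,i=0
  .##.#|#  b13=1 t=1,i=2
  .##..|#  b12=1 t=3,i=0
  .#.##|#  b11=1 t=2,i=0
  .#.#.|#  b10=1 t=0,i=4
  .#..#|.  b9=0 t=0,i=8
  .#...|.  b8=0 t=1,i=7
  ..###|.  b7=0 t=0,i=10
  ..##.|#  b6=1 t=1,i=1
  ..#.#|#  b5=1 t=2,i=10
  ..#..|#  b4=1 t=4,i=0
  ...##|.  b3=0 t=1,i=0
  ...#.|.  b2=0 t=2,i=9
  ....#|#  b1=1 t=1,i=10
  .....|.  b0=0 t=1,i=9
  bits 10110101000001100011110001110010 = 3037084786

3037084786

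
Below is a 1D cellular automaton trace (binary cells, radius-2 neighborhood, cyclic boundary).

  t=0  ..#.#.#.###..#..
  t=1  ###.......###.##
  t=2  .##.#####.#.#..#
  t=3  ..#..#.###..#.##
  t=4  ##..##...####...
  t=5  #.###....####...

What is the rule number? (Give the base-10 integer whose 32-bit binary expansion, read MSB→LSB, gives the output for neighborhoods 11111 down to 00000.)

1981653479

  #####|.  b31=0 t=1,i=0
  ####.|#  b30=1 t=1,i=1
  ###.#|#  b29=1 t=1,i=12
  ###..|#  b28=1 t=0,i=10
  ##.##|.  b27=0 t=1,i=13
  ##.#.|#  b26=1 t=2,i=9
  ##..#|#  b25=1 t=0,i=11
  ##...|.  b24=0 t=1,i=3
  #.###|.  b23=0 t=0,i=8
  #.##.|.  b22=0 t=2,i=1
  #.#.#|.  b21=0 t=0,i=4
  #.#..|#  b20=1 t=2,i=12
  #..##|#  b19=1 t=4,i=3
  #..#.|#  b18=1 t=0,i=12
  #...#|.  b17=0 t=4,i=7
  #....|#  b16=1 t=0,i=15
  .####|#  b15=1 t=1,i=15
  .###.|.  b14=0 t=0,i=9
  .##.#|#  b13=1 t=2,i=2
  .##..|.  b12=0 t=3,i=15
  .#.##|.  b11=0 t=0,i=7
  .#.#.|.  b10=0 t=0,i=3
  .#..#|.  b9=0 t=2,i=13
  .#...|#  b8=1 t=0,i=14
  ..###|#  b7=1 t=1,i=10
  ..##.|#  b6=1 t=4,i=0
  ..#.#|#  b5=1 t=0,i=2
  ..#..|.  b4=0 t=0,i=13
  ...##|.  b3=0 t=1,i=9
  ...#.|#  b2=1 t=0,i=1
  ....#|#  b1=1 t=0,i=0
  .....|#  b0=1 t=1,i=5
  bits 01110110000111011010000111100111 = 1981653479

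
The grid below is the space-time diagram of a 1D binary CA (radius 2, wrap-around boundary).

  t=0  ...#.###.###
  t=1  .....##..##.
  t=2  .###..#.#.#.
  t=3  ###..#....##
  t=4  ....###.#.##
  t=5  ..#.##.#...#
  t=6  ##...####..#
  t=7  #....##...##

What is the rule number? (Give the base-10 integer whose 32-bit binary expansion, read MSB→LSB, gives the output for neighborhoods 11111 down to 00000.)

77394835

  [31] ##### => .  t=3,i=0
  [30] ####. => .  t=3,i=1
  [29] ###.# => .  t=0,i=7
  [28] ###.. => .  t=0,i=11
  [27] ##.## => .  t=0,i=8
  [26] ##.#. => #  t=4,i=7
  [25] ##..# => .  t=1,i=7
  [24] ##... => .  t=0,i=0
  [23] #.### => #  t=0,i=5
  [22] #.##. => .  t=4,i=10
  [21] #.#.# => .  t=2,i=8
  [20] #.#.. => #  t=2,i=10
  [19] #..## => #  t=1,i=8
  [18] #..#. => #  t=2,i=5
  [17] #...# => .  t=0,i=1
  [16] #.... => .  t=1,i=0
  [15] .#### => #  t=3,i=11
  [14] .###. => #  t=0,i=6
  [13] .##.# => #  t=5,i=5
  [12] .##.. => #  t=1,i=6
  [11] .#.## => .  t=0,i=4
  [10] .#.#. => .  t=2,i=7
  [9] .#..# => #  t=2,i=11
  [8] .#... => #  t=3,i=6
  [7] ..### => #  t=2,i=1
  [6] ..##. => .  t=1,i=5
  [5] ..#.# => .  t=0,i=3
  [4] ..#.. => #  t=3,i=5
  [3] ...## => .  t=1,i=4
  [2] ...#. => .  t=0,i=2
  [1] ....# => #  t=1,i=3
  [0] ..... => #  t=1,i=1
  bits 00000100100111001111001110010011 = 77394835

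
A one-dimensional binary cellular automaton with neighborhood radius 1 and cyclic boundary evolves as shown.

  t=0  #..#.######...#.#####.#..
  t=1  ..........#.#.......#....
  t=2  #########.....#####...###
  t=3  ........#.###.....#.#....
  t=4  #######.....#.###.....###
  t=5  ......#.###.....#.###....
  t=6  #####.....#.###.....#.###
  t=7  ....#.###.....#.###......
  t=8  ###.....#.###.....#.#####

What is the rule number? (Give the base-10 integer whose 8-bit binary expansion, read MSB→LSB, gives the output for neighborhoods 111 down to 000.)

65

  nb ###: next=.  (t=0,i=6, bit7=0)
  nb ##.: next=#  (t=0,i=10, bit6=1)
  nb #.#: next=.  (t=0,i=4, bit5=0)
  nb #..: next=.  (t=0,i=1, bit4=0)
  nb .##: next=.  (t=0,i=5, bit3=0)
  nb .#.: next=.  (t=0,i=0, bit2=0)
  nb ..#: next=.  (t=0,i=2, bit1=0)
  nb ...: next=#  (t=0,i=12, bit0=1)
  bits 01000001 = 65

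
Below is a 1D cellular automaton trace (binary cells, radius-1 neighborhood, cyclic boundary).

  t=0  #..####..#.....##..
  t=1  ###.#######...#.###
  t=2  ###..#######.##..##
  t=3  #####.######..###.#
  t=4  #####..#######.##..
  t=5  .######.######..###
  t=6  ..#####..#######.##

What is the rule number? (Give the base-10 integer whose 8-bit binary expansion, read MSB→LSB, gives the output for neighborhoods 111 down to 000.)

214

  [7] ### => #  t=0,i=4
  [6] ##. => #  t=0,i=6
  [5] #.# => .  t=1,i=3
  [4] #.. => #  t=0,i=1
  [3] .## => .  t=0,i=3
  [2] .#. => #  t=0,i=0
  [1] ..# => #  t=0,i=2
  [0] ... => .  t=0,i=11
  bits 11010110 = 214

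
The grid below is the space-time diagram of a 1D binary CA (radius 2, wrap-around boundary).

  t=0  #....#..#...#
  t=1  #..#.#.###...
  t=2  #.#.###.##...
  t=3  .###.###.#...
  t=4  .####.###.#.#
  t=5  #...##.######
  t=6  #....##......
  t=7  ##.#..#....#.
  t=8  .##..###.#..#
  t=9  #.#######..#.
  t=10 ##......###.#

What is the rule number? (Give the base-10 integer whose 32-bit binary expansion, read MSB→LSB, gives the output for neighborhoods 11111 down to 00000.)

1043103122

  [31] ##### => .  t=5,i=9
  [30] ####. => .  t=4,i=3
  [29] ###.# => #  t=2,i=6
  [28] ###.. => #  t=1,i=9
  [27] ##.## => #  t=2,i=7
  [26] ##.#. => #  t=3,i=8
  [25] ##..# => #  t=8,i=3
  [24] ##... => .  t=0,i=1
  [23] #.### => .  t=1,i=7
  [22] #.##. => .  t=2,i=8
  [21] #.#.# => #  t=1,i=5
  [20] #.#.. => .  t=3,i=9
  [19] #..## => #  t=8,i=4
  [18] #..#. => #  t=0,i=7
  [17] #...# => .  t=0,i=10
  [16] #.... => .  t=0,i=2
  [15] .#### => .  t=4,i=2
  [14] .###. => #  t=1,i=8
  [13] .##.# => #  t=5,i=5
  [12] .##.. => #  t=0,i=0
  [11] .#.## => #  t=1,i=6
  [10] .#.#. => #  t=1,i=4
  [9] .#..# => .  t=0,i=6
  [8] .#... => #  t=0,i=9
  [7] ..### => #  t=3,i=1
  [6] ..##. => .  t=0,i=12
  [5] ..#.# => .  t=1,i=3
  [4] ..#.. => #  t=0,i=5
  [3] ...## => .  t=0,i=11
  [2] ...#. => .  t=0,i=4
  [1] ....# => #  t=0,i=3
  [0] ..... => .  t=6,i=9
  bits 00111110001011000111110110010010 = 1043103122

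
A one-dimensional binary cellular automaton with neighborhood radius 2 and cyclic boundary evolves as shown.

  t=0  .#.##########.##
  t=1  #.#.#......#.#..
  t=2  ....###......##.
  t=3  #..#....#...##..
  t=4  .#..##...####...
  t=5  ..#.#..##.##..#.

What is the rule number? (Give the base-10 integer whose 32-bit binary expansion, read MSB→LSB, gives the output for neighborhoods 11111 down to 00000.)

1276349256

  [31] ##### => .  t=0,i=5
  [30] ####. => #  t=0,i=11
  [29] ###.# => .  t=0,i=12
  [28] ###.. => .  t=2,i=6
  [27] ##.## => #  t=0,i=13
  [26] ##.#. => #  t=0,i=0
  [25] ##..# => .  t=3,i=14
  [24] ##... => .  t=2,i=7
  [23] #.### => .  t=0,i=3
  [22] #.##. => .  t=0,i=14
  [21] #.#.# => .  t=0,i=1
  [20] #.#.. => #  t=1,i=4
  [19] #..## => .  t=4,i=3
  [18] #..#. => .  t=1,i=15
  [17] #...# => #  t=3,i=10
  [16] #.... => #  t=1,i=6
  [15] .#### => #  t=0,i=4
  [14] .###. => .  t=2,i=5
  [13] .##.# => .  t=0,i=15
  [12] .##.. => .  t=2,i=14
  [11] .#.## => #  t=0,i=2
  [10] .#.#. => .  t=1,i=1
  [9] .#..# => #  t=1,i=14
  [8] .#... => #  t=1,i=5
  [7] ..### => .  t=2,i=4
  [6] ..##. => #  t=2,i=13
  [5] ..#.# => .  t=1,i=0
  [4] ..#.. => .  t=3,i=0
  [3] ...## => #  t=2,i=3
  [2] ...#. => .  t=1,i=10
  [1] ....# => .  t=1,i=9
  [0] ..... => .  t=1,i=7
  bits 01001100000100111000101101001000 = 1276349256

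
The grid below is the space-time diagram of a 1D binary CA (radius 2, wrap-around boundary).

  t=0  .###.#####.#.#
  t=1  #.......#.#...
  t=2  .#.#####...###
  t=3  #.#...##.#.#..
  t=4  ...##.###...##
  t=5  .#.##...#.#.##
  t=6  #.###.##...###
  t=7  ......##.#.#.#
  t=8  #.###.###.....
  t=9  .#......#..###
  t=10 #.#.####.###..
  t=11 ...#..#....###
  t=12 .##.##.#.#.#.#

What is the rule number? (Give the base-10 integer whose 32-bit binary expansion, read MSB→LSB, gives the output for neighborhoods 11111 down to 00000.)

1447967687

  ##### -> .   bit 31 = 0  t=0,i=7
  ####. -> #   bit 30 = 1  t=0,i=8
  ###.# -> .   bit 29 = 0  t=0,i=3
  ###.. -> #   bit 28 = 1  t=2,i=7
  ##.## -> .   bit 27 = 0  t=0,i=4
  ##.#. -> #   bit 26 = 1  t=0,i=10
  ##..# -> #   bit 25 = 1  t=10,i=12
  ##... -> .   bit 24 = 0  t=2,i=8
  #.### -> .   bit 23 = 0  t=0,i=1
  #.##. -> #   bit 22 = 1  t=5,i=3
  #.#.# -> .   bit 21 = 0  t=0,i=11
  #.#.. -> .   bit 20 = 0  t=1,i=10
  #..## -> #   bit 19 = 1  t=9,i=10
  #..#. -> #   bit 18 = 1  t=3,i=13
  #...# -> #   bit 17 = 1  t=1,i=12
  #.... -> .   bit 16 = 0  t=1,i=2
  .#### -> .   bit 15 = 0  t=0,i=6
  .###. -> .   bit 14 = 0  t=0,i=2
  .##.# -> #   bit 13 = 1  t=3,i=7
  .##.. -> #   bit 12 = 1  t=4,i=13
  .#.## -> #   bit 11 = 1  t=0,i=0
  .#.#. -> .   bit 10 = 0  t=0,i=12
  .#..# -> #   bit 9 = 1  t=3,i=12
  .#... -> #   bit 8 = 1  t=1,i=1
  ..### -> #   bit 7 = 1  t=2,i=11
  ..##. -> #   bit 6 = 1  t=3,i=6
  ..#.# -> .   bit 5 = 0  t=1,i=8
  ..#.. -> .   bit 4 = 0  t=1,i=0
  ...## -> .   bit 3 = 0  t=2,i=10
  ...#. -> #   bit 2 = 1  t=1,i=7
  ....# -> #   bit 1 = 1  t=1,i=6
  ..... -> #   bit 0 = 1  t=1,i=3
  bits 01010110010011100011101111000111 = 1447967687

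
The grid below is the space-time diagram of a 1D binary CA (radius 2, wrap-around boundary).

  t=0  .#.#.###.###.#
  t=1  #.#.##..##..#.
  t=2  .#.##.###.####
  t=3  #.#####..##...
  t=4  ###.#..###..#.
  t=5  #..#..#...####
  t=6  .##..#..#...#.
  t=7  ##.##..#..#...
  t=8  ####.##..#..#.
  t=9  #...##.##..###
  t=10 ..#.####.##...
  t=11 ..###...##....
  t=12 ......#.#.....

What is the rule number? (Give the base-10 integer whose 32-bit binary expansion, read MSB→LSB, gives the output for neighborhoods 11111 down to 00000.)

2395876448

  [31] ##### => #  t=3,i=4
  [30] ####. => .  t=2,i=12
  [29] ###.# => .  t=0,i=7
  [28] ###.. => .  t=3,i=6
  [27] ##.## => #  t=0,i=8
  [26] ##.#. => #  t=0,i=12
  [25] ##..# => #  t=1,i=6
  [24] ##... => .  t=3,i=11
  [23] #.### => #  t=0,i=5
  [22] #.##. => #  t=1,i=4
  [21] #.#.# => .  t=0,i=1
  [20] #.#.. => .  t=4,i=4
  [19] #..## => #  t=1,i=7
  [18] #..#. => #  t=1,i=11
  [17] #...# => #  t=3,i=12
  [16] #.... => .  t=10,i=12
  [15] .#### => .  t=2,i=11
  [14] .###. => .  t=0,i=6
  [13] .##.# => #  t=2,i=4
  [12] .##.. => .  t=1,i=5
  [11] .#.## => #  t=0,i=4
  [10] .#.#. => #  t=0,i=0
  [9] .#..# => .  t=4,i=5
  [8] .#... => .  t=5,i=7
  [7] ..### => .  t=4,i=7
  [6] ..##. => #  t=1,i=8
  [5] ..#.# => #  t=1,i=12
  [4] ..#.. => .  t=5,i=3
  [3] ...## => .  t=5,i=9
  [2] ...#. => .  t=3,i=13
  [1] ....# => .  t=10,i=0
  [0] ..... => .  t=10,i=13
  bits 10001110110011100010110001100000 = 2395876448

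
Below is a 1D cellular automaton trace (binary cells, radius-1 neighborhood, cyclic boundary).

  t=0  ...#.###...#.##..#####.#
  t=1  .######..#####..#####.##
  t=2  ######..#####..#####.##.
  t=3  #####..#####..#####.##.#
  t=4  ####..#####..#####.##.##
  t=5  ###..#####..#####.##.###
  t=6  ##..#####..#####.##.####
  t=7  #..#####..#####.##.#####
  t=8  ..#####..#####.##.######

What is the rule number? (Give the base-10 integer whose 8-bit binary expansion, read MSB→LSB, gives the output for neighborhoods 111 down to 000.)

175

  ###|#  b7=1 t=0,i=6
  ##.|.  b6=0 t=0,i=7
  #.#|#  b5=1 t=0,i=4
  #..|.  b4=0 t=0,i=0
  .##|#  b3=1 t=0,i=5
  .#.|#  b2=1 t=0,i=3
  ..#|#  b1=1 t=0,i=2
  ...|#  b0=1 t=0,i=1
  bits 10101111 = 175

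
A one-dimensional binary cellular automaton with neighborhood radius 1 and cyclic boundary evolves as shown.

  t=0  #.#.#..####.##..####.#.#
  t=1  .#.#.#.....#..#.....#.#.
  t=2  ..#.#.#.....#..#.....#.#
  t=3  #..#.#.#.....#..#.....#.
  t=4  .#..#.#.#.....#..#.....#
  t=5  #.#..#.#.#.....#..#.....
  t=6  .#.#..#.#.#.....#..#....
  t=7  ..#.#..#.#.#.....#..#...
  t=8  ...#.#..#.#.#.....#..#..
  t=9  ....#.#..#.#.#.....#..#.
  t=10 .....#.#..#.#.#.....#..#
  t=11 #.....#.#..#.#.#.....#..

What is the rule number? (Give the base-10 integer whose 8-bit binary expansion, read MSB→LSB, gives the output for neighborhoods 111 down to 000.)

  ###|.  b7=0 t=0,i=8
  ##.|.  b6=0 t=0,i=0
  #.#|#  b5=1 t=0,i=1
  #..|#  b4=1 t=0,i=5
  .##|.  b3=0 t=0,i=7
  .#.|.  b2=0 t=0,i=2
  ..#|.  b1=0 t=0,i=6
  ...|.  b0=0 t=1,i=7
  bits 00110000 = 48

48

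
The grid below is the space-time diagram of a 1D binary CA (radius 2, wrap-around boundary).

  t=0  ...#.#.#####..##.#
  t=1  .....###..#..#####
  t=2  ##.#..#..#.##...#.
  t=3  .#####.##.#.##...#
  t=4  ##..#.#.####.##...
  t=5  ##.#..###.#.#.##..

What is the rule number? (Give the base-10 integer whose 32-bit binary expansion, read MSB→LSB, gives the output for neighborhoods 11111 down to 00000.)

1304263234

  ##### -> .   bit 31 = 0  t=0,i=9
  ####. -> #   bit 30 = 1  t=0,i=10
  ###.# -> .   bit 29 = 0  t=3,i=5
  ###.. -> .   bit 28 = 0  t=0,i=11
  ##.## -> #   bit 27 = 1  t=3,i=6
  ##.#. -> #   bit 26 = 1  t=0,i=16
  ##..# -> .   bit 25 = 0  t=0,i=12
  ##... -> #   bit 24 = 1  t=1,i=0
  #.### -> #   bit 23 = 1  t=0,i=7
  #.##. -> .   bit 22 = 0  t=2,i=0
  #.#.# -> #   bit 21 = 1  t=0,i=5
  #.#.. -> #   bit 20 = 1  t=0,i=17
  #..## -> #   bit 19 = 1  t=0,i=13
  #..#. -> #   bit 18 = 1  t=1,i=9
  #...# -> .   bit 17 = 0  t=0,i=1
  #.... -> #   bit 16 = 1  t=1,i=1
  .#### -> .   bit 15 = 0  t=0,i=8
  .###. -> #   bit 14 = 1  t=1,i=6
  .##.# -> #   bit 13 = 1  t=0,i=15
  .##.. -> #   bit 12 = 1  t=2,i=12
  .#.## -> #   bit 11 = 1  t=0,i=6
  .#.#. -> .   bit 10 = 0  t=0,i=4
  .#..# -> #   bit 9 = 1  t=1,i=11
  .#... -> .   bit 8 = 0  t=0,i=0
  ..### -> .   bit 7 = 0  t=1,i=5
  ..##. -> #   bit 6 = 1  t=0,i=14
  ..#.# -> .   bit 5 = 0  t=0,i=3
  ..#.. -> .   bit 4 = 0  t=1,i=10
  ...## -> .   bit 3 = 0  t=1,i=4
  ...#. -> .   bit 2 = 0  t=0,i=2
  ....# -> #   bit 1 = 1  t=1,i=3
  ..... -> .   bit 0 = 0  t=1,i=2
  bits 01001101101111010111101001000010 = 1304263234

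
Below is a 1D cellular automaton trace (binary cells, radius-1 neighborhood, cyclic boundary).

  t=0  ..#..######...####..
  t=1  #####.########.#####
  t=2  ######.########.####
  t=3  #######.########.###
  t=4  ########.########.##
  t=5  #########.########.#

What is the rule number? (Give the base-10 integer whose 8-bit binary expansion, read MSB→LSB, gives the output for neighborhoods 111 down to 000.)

  [7] ### => #  t=0,i=6
  [6] ##. => #  t=0,i=10
  [5] #.# => #  t=1,i=5
  [4] #.. => #  t=0,i=3
  [3] .## => .  t=0,i=5
  [2] .#. => #  t=0,i=2
  [1] ..# => #  t=0,i=1
  [0] ... => #  t=0,i=0
  bits 11110111 = 247

247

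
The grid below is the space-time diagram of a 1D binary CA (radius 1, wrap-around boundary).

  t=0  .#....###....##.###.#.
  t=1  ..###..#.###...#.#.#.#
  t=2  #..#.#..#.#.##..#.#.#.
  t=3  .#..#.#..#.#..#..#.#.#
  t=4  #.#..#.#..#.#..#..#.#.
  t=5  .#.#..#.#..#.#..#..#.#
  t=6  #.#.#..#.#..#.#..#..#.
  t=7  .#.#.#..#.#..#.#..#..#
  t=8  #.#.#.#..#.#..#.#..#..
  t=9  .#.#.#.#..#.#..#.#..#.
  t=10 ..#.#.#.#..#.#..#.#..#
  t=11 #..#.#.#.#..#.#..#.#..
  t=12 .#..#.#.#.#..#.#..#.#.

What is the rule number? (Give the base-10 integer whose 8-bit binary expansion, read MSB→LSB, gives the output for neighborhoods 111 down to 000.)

  [7] ### => #  t=0,i=7
  [6] ##. => .  t=0,i=8
  [5] #.# => #  t=0,i=15
  [4] #.. => #  t=0,i=2
  [3] .## => .  t=0,i=6
  [2] .#. => .  t=0,i=1
  [1] ..# => .  t=0,i=0
  [0] ... => #  t=0,i=3
  bits 10110001 = 177

177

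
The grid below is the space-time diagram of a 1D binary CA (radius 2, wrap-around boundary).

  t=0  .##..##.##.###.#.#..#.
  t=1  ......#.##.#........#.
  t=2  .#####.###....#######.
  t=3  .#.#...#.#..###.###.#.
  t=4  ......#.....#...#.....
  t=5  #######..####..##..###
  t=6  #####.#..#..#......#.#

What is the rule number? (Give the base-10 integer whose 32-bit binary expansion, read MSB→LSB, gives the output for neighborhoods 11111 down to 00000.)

  [31] ##### => #  t=2,i=3
  [30] ####. => .  t=2,i=4
  [29] ###.# => .  t=0,i=13
  [28] ###.. => #  t=2,i=9
  [27] ##.## => .  t=0,i=7
  [26] ##.#. => .  t=0,i=14
  [25] ##..# => .  t=0,i=3
  [24] ##... => .  t=2,i=10
  [23] #.### => #  t=0,i=11
  [22] #.##. => #  t=0,i=8
  [21] #.#.# => .  t=0,i=15
  [20] #.#.. => .  t=0,i=17
  [19] #..## => .  t=0,i=0
  [18] #..#. => .  t=0,i=19
  [17] #...# => .  t=3,i=5
  [16] #.... => .  t=1,i=0
  [15] .#### => .  t=2,i=2
  [14] .###. => .  t=0,i=12
  [13] .##.# => #  t=0,i=6
  [12] .##.. => .  t=0,i=2
  [11] .#.## => #  t=1,i=7
  [10] .#.#. => .  t=0,i=16
  [9] .#..# => .  t=0,i=18
  [8] .#... => .  t=1,i=12
  [7] ..### => #  t=2,i=1
  [6] ..##. => .  t=0,i=1
  [5] ..#.# => .  t=1,i=6
  [4] ..#.. => #  t=0,i=20
  [3] ...## => #  t=2,i=13
  [2] ...#. => #  t=1,i=5
  [1] ....# => #  t=1,i=4
  [0] ..... => #  t=1,i=1
  bits 10010000110000000010100010011111 = 2428512415

2428512415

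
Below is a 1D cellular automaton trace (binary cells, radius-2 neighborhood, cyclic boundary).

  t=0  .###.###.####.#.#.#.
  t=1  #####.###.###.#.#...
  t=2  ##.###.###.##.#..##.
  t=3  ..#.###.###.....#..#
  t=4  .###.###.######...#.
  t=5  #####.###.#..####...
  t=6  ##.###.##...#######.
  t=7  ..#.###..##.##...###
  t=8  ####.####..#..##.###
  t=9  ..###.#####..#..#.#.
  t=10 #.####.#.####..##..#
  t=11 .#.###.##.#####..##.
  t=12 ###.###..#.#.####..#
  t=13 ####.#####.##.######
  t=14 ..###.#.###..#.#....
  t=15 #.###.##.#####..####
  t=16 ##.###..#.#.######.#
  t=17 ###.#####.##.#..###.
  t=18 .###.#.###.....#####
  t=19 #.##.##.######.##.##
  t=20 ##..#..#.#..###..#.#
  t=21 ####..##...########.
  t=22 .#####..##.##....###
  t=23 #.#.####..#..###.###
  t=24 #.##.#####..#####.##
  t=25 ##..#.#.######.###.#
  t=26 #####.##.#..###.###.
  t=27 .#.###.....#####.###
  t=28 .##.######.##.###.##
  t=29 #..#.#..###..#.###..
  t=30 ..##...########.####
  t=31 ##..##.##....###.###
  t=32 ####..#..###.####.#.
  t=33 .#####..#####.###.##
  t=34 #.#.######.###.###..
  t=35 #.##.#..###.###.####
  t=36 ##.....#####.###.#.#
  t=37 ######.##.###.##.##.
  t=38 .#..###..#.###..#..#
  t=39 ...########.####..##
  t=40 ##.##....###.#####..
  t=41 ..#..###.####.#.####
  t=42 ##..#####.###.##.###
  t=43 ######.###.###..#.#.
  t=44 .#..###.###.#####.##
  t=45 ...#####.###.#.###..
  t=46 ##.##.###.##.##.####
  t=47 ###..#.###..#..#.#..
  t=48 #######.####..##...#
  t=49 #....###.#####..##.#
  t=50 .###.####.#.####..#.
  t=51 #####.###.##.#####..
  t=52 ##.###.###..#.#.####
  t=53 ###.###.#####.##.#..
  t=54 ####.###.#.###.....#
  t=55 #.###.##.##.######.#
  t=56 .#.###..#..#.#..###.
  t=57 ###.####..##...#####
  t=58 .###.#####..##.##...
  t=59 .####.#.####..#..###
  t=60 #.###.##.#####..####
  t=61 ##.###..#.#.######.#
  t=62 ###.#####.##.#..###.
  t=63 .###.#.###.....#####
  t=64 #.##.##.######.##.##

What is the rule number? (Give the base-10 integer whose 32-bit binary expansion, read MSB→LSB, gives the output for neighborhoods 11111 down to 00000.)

2066729379

  nb #####: next=.  (t=1,i=2, bit31=0)
  nb ####.: next=#  (t=0,i=11, bit30=1)
  nb ###.#: next=#  (t=0,i=3, bit29=1)
  nb ###..: next=#  (t=3,i=10, bit28=1)
  nb ##.##: next=#  (t=0,i=4, bit27=1)
  nb ##.#.: next=.  (t=0,i=13, bit26=0)
  nb ##..#: next=#  (t=7,i=0, bit25=1)
  nb ##...: next=#  (t=3,i=11, bit24=1)
  nb #.###: next=.  (t=0,i=5, bit23=0)
  nb #.##.: next=.  (t=2,i=0, bit22=0)
  nb #.#.#: next=#  (t=0,i=14, bit21=1)
  nb #.#..: next=.  (t=0,i=18, bit20=0)
  nb #..##: next=#  (t=0,i=0, bit19=1)
  nb #..#.: next=#  (t=3,i=1, bit18=1)
  nb #...#: next=#  (t=1,i=18, bit17=1)
  nb #....: next=#  (t=3,i=12, bit16=1)
  nb .####: next=#  (t=0,i=10, bit15=1)
  nb .###.: next=#  (t=0,i=2, bit14=1)
  nb .##.#: next=.  (t=2,i=1, bit13=0)
  nb .##..: next=.  (t=6,i=8, bit12=0)
  nb .#.##: next=#  (t=3,i=3, bit11=1)
  nb .#.#.: next=.  (t=0,i=15, bit10=0)
  nb .#..#: next=.  (t=0,i=19, bit9=0)
  nb .#...: next=#  (t=1,i=17, bit8=1)
  nb ..###: next=#  (t=0,i=1, bit7=1)
  nb ..##.: next=.  (t=2,i=17, bit6=0)
  nb ..#.#: next=#  (t=3,i=2, bit5=1)
  nb ..#..: next=.  (t=3,i=16, bit4=0)
  nb ...##: next=.  (t=1,i=19, bit3=0)
  nb ...#.: next=.  (t=3,i=15, bit2=0)
  nb ....#: next=#  (t=3,i=14, bit1=1)
  nb .....: next=#  (t=3,i=13, bit0=1)
  bits 01111011001011111100100110100011 = 2066729379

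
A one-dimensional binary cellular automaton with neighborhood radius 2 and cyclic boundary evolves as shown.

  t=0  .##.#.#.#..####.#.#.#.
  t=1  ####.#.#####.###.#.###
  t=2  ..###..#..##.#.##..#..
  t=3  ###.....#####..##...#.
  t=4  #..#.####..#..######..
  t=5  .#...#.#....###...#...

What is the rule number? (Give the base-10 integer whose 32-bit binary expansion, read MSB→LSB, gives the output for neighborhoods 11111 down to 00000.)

1708799951

  nb #####: next=.  (t=1,i=0, bit31=0)
  nb ####.: next=#  (t=0,i=13, bit30=1)
  nb ###.#: next=#  (t=0,i=14, bit29=1)
  nb ###..: next=.  (t=2,i=4, bit28=0)
  nb ##.##: next=.  (t=1,i=12, bit27=0)
  nb ##.#.: next=#  (t=0,i=3, bit26=1)
  nb ##..#: next=.  (t=2,i=5, bit25=0)
  nb ##...: next=#  (t=3,i=3, bit24=1)
  nb #.###: next=#  (t=1,i=7, bit23=1)
  nb #.##.: next=#  (t=2,i=15, bit22=1)
  nb #.#.#: next=.  (t=0,i=4, bit21=0)
  nb #.#..: next=#  (t=0,i=8, bit20=1)
  nb #..##: next=#  (t=0,i=0, bit19=1)
  nb #..#.: next=.  (t=2,i=6, bit18=0)
  nb #...#: next=#  (t=3,i=18, bit17=1)
  nb #....: next=.  (t=2,i=21, bit16=0)
  nb .####: next=.  (t=0,i=12, bit15=0)
  nb .###.: next=.  (t=1,i=14, bit14=0)
  nb .##.#: next=#  (t=0,i=2, bit13=1)
  nb .##..: next=#  (t=2,i=16, bit12=1)
  nb .#.##: next=.  (t=1,i=6, bit11=0)
  nb .#.#.: next=#  (t=0,i=5, bit10=1)
  nb .#..#: next=#  (t=0,i=9, bit9=1)
  nb .#...: next=#  (t=2,i=20, bit8=1)
  nb ..###: next=#  (t=0,i=11, bit7=1)
  nb ..##.: next=#  (t=0,i=1, bit6=1)
  nb ..#.#: next=.  (t=3,i=20, bit5=0)
  nb ..#..: next=.  (t=2,i=7, bit4=0)
  nb ...##: next=#  (t=2,i=1, bit3=1)
  nb ...#.: next=#  (t=3,i=19, bit2=1)
  nb ....#: next=#  (t=2,i=0, bit1=1)
  nb .....: next=#  (t=3,i=5, bit0=1)
  bits 01100101110110100011011111001111 = 1708799951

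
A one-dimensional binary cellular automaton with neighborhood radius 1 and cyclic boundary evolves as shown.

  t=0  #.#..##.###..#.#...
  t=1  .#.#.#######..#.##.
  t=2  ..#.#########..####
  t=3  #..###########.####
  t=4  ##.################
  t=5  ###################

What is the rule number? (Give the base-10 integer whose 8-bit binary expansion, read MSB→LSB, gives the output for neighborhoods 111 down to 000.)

249

  ### -> #   bit 7 = 1  t=0,i=9
  ##. -> #   bit 6 = 1  t=0,i=6
  #.# -> #   bit 5 = 1  t=0,i=1
  #.. -> #   bit 4 = 1  t=0,i=3
  .## -> #   bit 3 = 1  t=0,i=5
  .#. -> .   bit 2 = 0  t=0,i=0
  ..# -> .   bit 1 = 0  t=0,i=4
  ... -> #   bit 0 = 1  t=0,i=17
  bits 11111001 = 249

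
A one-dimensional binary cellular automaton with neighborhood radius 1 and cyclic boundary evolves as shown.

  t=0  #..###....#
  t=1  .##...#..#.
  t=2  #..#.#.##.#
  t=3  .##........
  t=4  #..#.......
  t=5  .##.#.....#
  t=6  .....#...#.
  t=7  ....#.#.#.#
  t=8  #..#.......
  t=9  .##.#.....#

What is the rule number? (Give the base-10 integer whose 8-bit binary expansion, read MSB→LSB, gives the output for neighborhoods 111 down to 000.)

18

  ###|.  b7=0 t=0,i=4
  ##.|.  b6=0 t=0,i=0
  #.#|.  b5=0 t=2,i=4
  #..|#  b4=1 t=0,i=1
  .##|.  b3=0 t=0,i=3
  .#.|.  b2=0 t=1,i=6
  ..#|#  b1=1 t=0,i=2
  ...|.  b0=0 t=0,i=7
  bits 00010010 = 18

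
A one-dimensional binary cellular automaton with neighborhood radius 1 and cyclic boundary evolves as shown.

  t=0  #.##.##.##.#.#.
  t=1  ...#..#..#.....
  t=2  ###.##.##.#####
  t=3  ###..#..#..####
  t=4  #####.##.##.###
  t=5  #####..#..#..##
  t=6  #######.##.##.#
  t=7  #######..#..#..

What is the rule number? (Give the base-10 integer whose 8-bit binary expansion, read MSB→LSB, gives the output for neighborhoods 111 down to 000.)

211

  nb ###: next=#  (t=2,i=0, bit7=1)
  nb ##.: next=#  (t=0,i=3, bit6=1)
  nb #.#: next=.  (t=0,i=1, bit5=0)
  nb #..: next=#  (t=1,i=4, bit4=1)
  nb .##: next=.  (t=0,i=2, bit3=0)
  nb .#.: next=.  (t=0,i=0, bit2=0)
  nb ..#: next=#  (t=1,i=2, bit1=1)
  nb ...: next=#  (t=1,i=0, bit0=1)
  bits 11010011 = 211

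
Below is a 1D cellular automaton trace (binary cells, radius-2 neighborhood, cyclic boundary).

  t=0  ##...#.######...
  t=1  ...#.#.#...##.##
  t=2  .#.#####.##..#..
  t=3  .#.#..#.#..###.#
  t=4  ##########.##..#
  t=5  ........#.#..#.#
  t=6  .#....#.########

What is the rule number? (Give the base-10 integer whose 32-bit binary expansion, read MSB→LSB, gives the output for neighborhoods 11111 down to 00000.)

1521960634

  [31] ##### => .  t=0,i=9
  [30] ####. => #  t=0,i=11
  [29] ###.# => .  t=2,i=7
  [28] ###.. => #  t=0,i=12
  [27] ##.## => #  t=1,i=13
  [26] ##.#. => .  t=3,i=14
  [25] ##..# => #  t=2,i=11
  [24] ##... => .  t=0,i=2
  [23] #.### => #  t=0,i=7
  [22] #.##. => .  t=1,i=14
  [21] #.#.# => #  t=1,i=5
  [20] #.#.. => #  t=1,i=7
  [19] #..## => .  t=3,i=10
  [18] #..#. => #  t=2,i=12
  [17] #...# => #  t=0,i=3
  [16] #.... => #  t=5,i=1
  [15] .#### => .  t=0,i=8
  [14] .###. => #  t=3,i=12
  [13] .##.# => .  t=1,i=12
  [12] .##.. => .  t=0,i=1
  [11] .#.## => .  t=0,i=6
  [10] .#.#. => #  t=1,i=4
  [9] .#..# => #  t=3,i=4
  [8] .#... => .  t=1,i=8
  [7] ..### => #  t=3,i=11
  [6] ..##. => .  t=0,i=0
  [5] ..#.# => #  t=0,i=5
  [4] ..#.. => #  t=2,i=13
  [3] ...## => #  t=0,i=15
  [2] ...#. => .  t=0,i=4
  [1] ....# => #  t=5,i=6
  [0] ..... => .  t=5,i=2
  bits 01011010101101110100011010111010 = 1521960634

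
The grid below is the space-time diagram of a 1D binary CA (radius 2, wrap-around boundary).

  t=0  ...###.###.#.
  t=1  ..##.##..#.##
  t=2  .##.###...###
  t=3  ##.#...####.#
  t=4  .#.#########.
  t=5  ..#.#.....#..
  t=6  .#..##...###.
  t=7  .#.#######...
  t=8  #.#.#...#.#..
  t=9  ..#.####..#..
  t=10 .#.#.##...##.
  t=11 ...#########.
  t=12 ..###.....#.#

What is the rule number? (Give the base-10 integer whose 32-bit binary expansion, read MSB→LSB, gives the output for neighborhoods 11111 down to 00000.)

  [31] ##### => .  t=4,i=5
  [30] ####. => #  t=3,i=9
  [29] ###.# => #  t=0,i=5
  [28] ###.. => .  t=2,i=6
  [27] ##.## => #  t=0,i=6
  [26] ##.#. => .  t=0,i=10
  [25] ##..# => .  t=1,i=0
  [24] ##... => #  t=2,i=7
  [23] #.### => .  t=0,i=7
  [22] #.##. => #  t=1,i=5
  [21] #.#.# => #  t=8,i=2
  [20] #.#.. => #  t=0,i=11
  [19] #..## => #  t=1,i=1
  [18] #..#. => .  t=1,i=8
  [17] #...# => #  t=2,i=8
  [16] #.... => .  t=0,i=0
  [15] .#### => #  t=3,i=8
  [14] .###. => .  t=0,i=4
  [13] .##.# => .  t=1,i=3
  [12] .##.. => #  t=1,i=6
  [11] .#.## => #  t=1,i=10
  [10] .#.#. => .  t=5,i=3
  [9] .#..# => .  t=6,i=2
  [8] .#... => #  t=0,i=12
  [7] ..### => #  t=0,i=3
  [6] ..##. => #  t=1,i=2
  [5] ..#.# => .  t=1,i=9
  [4] ..#.. => #  t=5,i=10
  [3] ...## => #  t=0,i=2
  [2] ...#. => #  t=5,i=1
  [1] ....# => .  t=0,i=1
  [0] ..... => .  t=5,i=7
  bits 01101001011110101001100111011100 = 1769642460

1769642460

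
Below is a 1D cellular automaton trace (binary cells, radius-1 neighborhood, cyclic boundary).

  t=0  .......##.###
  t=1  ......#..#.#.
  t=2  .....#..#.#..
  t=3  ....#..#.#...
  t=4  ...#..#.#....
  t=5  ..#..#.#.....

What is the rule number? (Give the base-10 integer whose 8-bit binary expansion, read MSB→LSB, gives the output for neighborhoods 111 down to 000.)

  [7] ### => #  t=0,i=11
  [6] ##. => .  t=0,i=8
  [5] #.# => #  t=0,i=9
  [4] #.. => .  t=0,i=0
  [3] .## => .  t=0,i=7
  [2] .#. => .  t=1,i=6
  [1] ..# => #  t=0,i=6
  [0] ... => .  t=0,i=1
  bits 10100010 = 162

162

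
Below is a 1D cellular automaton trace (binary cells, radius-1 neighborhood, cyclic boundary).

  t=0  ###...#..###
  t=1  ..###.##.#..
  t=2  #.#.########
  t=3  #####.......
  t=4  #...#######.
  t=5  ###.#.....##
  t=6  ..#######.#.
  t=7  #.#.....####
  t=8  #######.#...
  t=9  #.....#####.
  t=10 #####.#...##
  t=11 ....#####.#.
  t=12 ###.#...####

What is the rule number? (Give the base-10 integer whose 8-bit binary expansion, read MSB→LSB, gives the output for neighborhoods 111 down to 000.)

  nb ###: next=.  (t=0,i=0, bit7=0)
  nb ##.: next=#  (t=0,i=2, bit6=1)
  nb #.#: next=#  (t=1,i=5, bit5=1)
  nb #..: next=#  (t=0,i=3, bit4=1)
  nb .##: next=#  (t=0,i=9, bit3=1)
  nb .#.: next=#  (t=0,i=6, bit2=1)
  nb ..#: next=.  (t=0,i=5, bit1=0)
  nb ...: next=#  (t=0,i=4, bit0=1)
  bits 01111101 = 125

125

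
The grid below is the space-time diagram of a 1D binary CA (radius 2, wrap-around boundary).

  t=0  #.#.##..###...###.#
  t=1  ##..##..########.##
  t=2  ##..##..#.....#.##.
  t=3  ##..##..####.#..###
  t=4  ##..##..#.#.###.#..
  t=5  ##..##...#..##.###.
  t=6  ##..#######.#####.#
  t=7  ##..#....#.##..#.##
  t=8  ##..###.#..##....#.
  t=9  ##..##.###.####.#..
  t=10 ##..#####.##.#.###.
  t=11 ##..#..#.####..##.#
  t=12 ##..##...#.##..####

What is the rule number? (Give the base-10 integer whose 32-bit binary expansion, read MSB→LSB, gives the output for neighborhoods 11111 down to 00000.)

1574139869

  [31] ##### => .  t=1,i=10
  [30] ####. => #  t=1,i=0
  [29] ###.# => .  t=0,i=16
  [28] ###.. => #  t=0,i=10
  [27] ##.## => #  t=0,i=17
  [26] ##.#. => #  t=0,i=1
  [25] ##..# => .  t=0,i=6
  [24] ##... => #  t=0,i=11
  [23] #.### => #  t=1,i=17
  [22] #.##. => #  t=0,i=4
  [21] #.#.# => .  t=0,i=2
  [20] #.#.. => #  t=3,i=13
  [19] #..## => .  t=0,i=7
  [18] #..#. => .  t=2,i=7
  [17] #...# => #  t=0,i=12
  [16] #.... => #  t=2,i=10
  [15] .#### => .  t=1,i=9
  [14] .###. => #  t=0,i=9
  [13] .##.# => #  t=0,i=0
  [12] .##.. => #  t=0,i=5
  [11] .#.## => .  t=0,i=3
  [10] .#.#. => #  t=4,i=9
  [9] .#..# => #  t=3,i=14
  [8] .#... => #  t=2,i=9
  [7] ..### => #  t=0,i=8
  [6] ..##. => #  t=1,i=4
  [5] ..#.# => .  t=2,i=14
  [4] ..#.. => #  t=2,i=8
  [3] ...## => #  t=0,i=13
  [2] ...#. => #  t=2,i=13
  [1] ....# => .  t=2,i=12
  [0] ..... => #  t=2,i=11
  bits 01011101110100110111011111011101 = 1574139869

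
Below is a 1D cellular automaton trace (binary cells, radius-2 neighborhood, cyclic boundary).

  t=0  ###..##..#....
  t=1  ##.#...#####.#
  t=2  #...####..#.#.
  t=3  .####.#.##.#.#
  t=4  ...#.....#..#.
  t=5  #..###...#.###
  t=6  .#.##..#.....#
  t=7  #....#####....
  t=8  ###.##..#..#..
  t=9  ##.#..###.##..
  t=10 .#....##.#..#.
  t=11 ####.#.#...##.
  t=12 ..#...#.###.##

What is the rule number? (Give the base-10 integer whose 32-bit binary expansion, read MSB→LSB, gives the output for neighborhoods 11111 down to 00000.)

  nb #####: next=.  (t=1,i=9, bit31=0)
  nb ####.: next=#  (t=1,i=10, bit30=1)
  nb ###.#: next=.  (t=1,i=1, bit29=0)
  nb ###..: next=.  (t=0,i=2, bit28=0)
  nb ##.##: next=#  (t=1,i=12, bit27=1)
  nb ##.#.: next=.  (t=1,i=2, bit26=0)
  nb ##..#: next=#  (t=0,i=3, bit25=1)
  nb ##...: next=.  (t=5,i=6, bit24=0)
  nb #.###: next=.  (t=1,i=13, bit23=0)
  nb #.##.: next=.  (t=3,i=8, bit22=0)
  nb #.#.#: next=.  (t=2,i=12, bit21=0)
  nb #.#..: next=.  (t=1,i=3, bit20=0)
  nb #..##: next=.  (t=0,i=4, bit19=0)
  nb #..#.: next=#  (t=0,i=8, bit18=1)
  nb #...#: next=#  (t=1,i=5, bit17=1)
  nb #....: next=#  (t=0,i=11, bit16=1)
  nb .####: next=.  (t=1,i=8, bit15=0)
  nb .###.: next=#  (t=0,i=1, bit14=1)
  nb .##.#: next=#  (t=3,i=9, bit13=1)
  nb .##..: next=.  (t=0,i=6, bit12=0)
  nb .#.##: next=.  (t=3,i=0, bit11=0)
  nb .#.#.: next=#  (t=2,i=11, bit10=1)
  nb .#..#: next=.  (t=4,i=10, bit9=0)
  nb .#...: next=#  (t=0,i=10, bit8=1)
  nb ..###: next=#  (t=0,i=0, bit7=1)
  nb ..##.: next=.  (t=0,i=5, bit6=0)
  nb ..#.#: next=.  (t=2,i=10, bit5=0)
  nb ..#..: next=#  (t=0,i=9, bit4=1)
  nb ...##: next=#  (t=0,i=13, bit3=1)
  nb ...#.: next=.  (t=4,i=2, bit2=0)
  nb ....#: next=.  (t=0,i=12, bit1=0)
  nb .....: next=.  (t=4,i=6, bit0=0)
  bits 01001010000001110110010110011000 = 1241998744

1241998744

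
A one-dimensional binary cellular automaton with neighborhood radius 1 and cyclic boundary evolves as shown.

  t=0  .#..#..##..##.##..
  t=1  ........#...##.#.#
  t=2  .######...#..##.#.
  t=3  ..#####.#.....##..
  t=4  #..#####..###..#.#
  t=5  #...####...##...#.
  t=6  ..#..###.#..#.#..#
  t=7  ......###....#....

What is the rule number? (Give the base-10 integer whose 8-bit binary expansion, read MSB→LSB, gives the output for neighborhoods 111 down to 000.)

225

  ###|#  b7=1 t=2,i=2
  ##.|#  b6=1 t=0,i=8
  #.#|#  b5=1 t=0,i=13
  #..|.  b4=0 t=0,i=2
  .##|.  b3=0 t=0,i=7
  .#.|.  b2=0 t=0,i=1
  ..#|.  b1=0 t=0,i=0
  ...|#  b0=1 t=0,i=17
  bits 11100001 = 225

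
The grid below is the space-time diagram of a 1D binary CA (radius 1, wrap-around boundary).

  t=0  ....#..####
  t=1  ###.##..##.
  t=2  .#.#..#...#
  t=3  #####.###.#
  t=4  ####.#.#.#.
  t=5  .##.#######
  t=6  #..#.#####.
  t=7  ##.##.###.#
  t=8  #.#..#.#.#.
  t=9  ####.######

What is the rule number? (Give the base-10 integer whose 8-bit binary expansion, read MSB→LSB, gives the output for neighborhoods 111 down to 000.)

181

  nb ###: next=#  (t=0,i=8, bit7=1)
  nb ##.: next=.  (t=0,i=10, bit6=0)
  nb #.#: next=#  (t=1,i=3, bit5=1)
  nb #..: next=#  (t=0,i=0, bit4=1)
  nb .##: next=.  (t=0,i=7, bit3=0)
  nb .#.: next=#  (t=0,i=4, bit2=1)
  nb ..#: next=.  (t=0,i=3, bit1=0)
  nb ...: next=#  (t=0,i=1, bit0=1)
  bits 10110101 = 181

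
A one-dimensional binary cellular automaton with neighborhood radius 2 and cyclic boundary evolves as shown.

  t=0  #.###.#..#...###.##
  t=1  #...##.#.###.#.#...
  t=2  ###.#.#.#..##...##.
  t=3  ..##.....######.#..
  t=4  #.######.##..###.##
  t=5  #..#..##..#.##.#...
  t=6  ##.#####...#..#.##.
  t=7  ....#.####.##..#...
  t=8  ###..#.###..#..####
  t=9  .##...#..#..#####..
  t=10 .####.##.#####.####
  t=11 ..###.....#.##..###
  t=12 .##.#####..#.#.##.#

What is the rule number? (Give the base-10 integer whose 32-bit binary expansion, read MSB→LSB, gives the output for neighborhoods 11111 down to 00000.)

  nb #####: next=.  (t=3,i=11, bit31=0)
  nb ####.: next=#  (t=3,i=13, bit30=1)
  nb ###.#: next=#  (t=0,i=0, bit29=1)
  nb ###..: next=#  (t=6,i=7, bit28=1)
  nb ##.##: next=.  (t=0,i=1, bit27=0)
  nb ##.#.: next=#  (t=0,i=5, bit26=1)
  nb ##..#: next=.  (t=4,i=11, bit25=0)
  nb ##...: next=#  (t=2,i=13, bit24=1)
  nb #.###: next=.  (t=0,i=2, bit23=0)
  nb #.##.: next=.  (t=4,i=9, bit22=0)
  nb #.#.#: next=.  (t=1,i=7, bit21=0)
  nb #.#..: next=.  (t=0,i=6, bit20=0)
  nb #..##: next=#  (t=2,i=10, bit19=1)
  nb #..#.: next=.  (t=0,i=8, bit18=0)
  nb #...#: next=#  (t=0,i=11, bit17=1)
  nb #....: next=#  (t=3,i=5, bit16=1)
  nb .####: next=#  (t=3,i=10, bit15=1)
  nb .###.: next=.  (t=0,i=3, bit14=0)
  nb .##.#: next=.  (t=1,i=5, bit13=0)
  nb .##..: next=#  (t=2,i=12, bit12=1)
  nb .#.##: next=#  (t=1,i=8, bit11=1)
  nb .#.#.: next=.  (t=1,i=14, bit10=0)
  nb .#..#: next=#  (t=0,i=7, bit9=1)
  nb .#...: next=#  (t=0,i=10, bit8=1)
  nb ..###: next=#  (t=0,i=13, bit7=1)
  nb ..##.: next=#  (t=1,i=4, bit6=1)
  nb ..#.#: next=.  (t=5,i=10, bit5=0)
  nb ..#..: next=#  (t=0,i=9, bit4=1)
  nb ...##: next=.  (t=0,i=12, bit3=0)
  nb ...#.: next=.  (t=1,i=18, bit2=0)
  nb ....#: next=#  (t=3,i=0, bit1=1)
  nb .....: next=#  (t=3,i=6, bit0=1)
  bits 01110101000010111001101111010011 = 1963695059

1963695059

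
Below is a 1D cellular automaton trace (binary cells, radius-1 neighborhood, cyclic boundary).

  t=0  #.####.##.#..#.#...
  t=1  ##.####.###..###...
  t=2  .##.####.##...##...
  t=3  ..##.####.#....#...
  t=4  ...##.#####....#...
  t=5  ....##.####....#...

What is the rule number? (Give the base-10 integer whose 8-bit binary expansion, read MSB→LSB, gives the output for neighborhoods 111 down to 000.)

  nb ###: next=#  (t=0,i=3, bit7=1)
  nb ##.: next=#  (t=0,i=5, bit6=1)
  nb #.#: next=#  (t=0,i=1, bit5=1)
  nb #..: next=.  (t=0,i=11, bit4=0)
  nb .##: next=.  (t=0,i=2, bit3=0)
  nb .#.: next=#  (t=0,i=0, bit2=1)
  nb ..#: next=.  (t=0,i=12, bit1=0)
  nb ...: next=.  (t=0,i=17, bit0=0)
  bits 11100100 = 228

228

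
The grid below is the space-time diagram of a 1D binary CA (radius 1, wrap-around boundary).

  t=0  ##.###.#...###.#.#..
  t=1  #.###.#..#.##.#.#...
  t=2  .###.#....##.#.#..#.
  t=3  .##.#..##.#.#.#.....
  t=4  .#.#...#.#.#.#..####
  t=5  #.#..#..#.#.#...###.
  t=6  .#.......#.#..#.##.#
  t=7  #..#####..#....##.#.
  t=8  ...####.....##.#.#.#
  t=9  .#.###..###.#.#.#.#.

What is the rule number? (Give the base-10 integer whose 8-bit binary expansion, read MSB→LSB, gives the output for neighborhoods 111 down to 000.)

  ###|#  b7=1 t=0,i=4
  ##.|.  b6=0 t=0,i=1
  #.#|#  b5=1 t=0,i=2
  #..|.  b4=0 t=0,i=8
  .##|#  b3=1 t=0,i=0
  .#.|.  b2=0 t=0,i=7
  ..#|.  b1=0 t=0,i=10
  ...|#  b0=1 t=0,i=9
  bits 10101001 = 169

169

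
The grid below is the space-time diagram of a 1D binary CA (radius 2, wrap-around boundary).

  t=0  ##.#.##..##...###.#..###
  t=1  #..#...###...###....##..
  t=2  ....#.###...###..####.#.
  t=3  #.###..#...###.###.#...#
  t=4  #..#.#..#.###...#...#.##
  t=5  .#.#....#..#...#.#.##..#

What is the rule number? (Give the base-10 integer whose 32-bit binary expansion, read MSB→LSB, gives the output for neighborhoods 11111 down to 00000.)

1110008302

  [31] ##### => .  t=0,i=23
  [30] ####. => #  t=0,i=0
  [29] ###.# => .  t=0,i=1
  [28] ###.. => .  t=1,i=9
  [27] ##.## => .  t=3,i=1
  [26] ##.#. => .  t=0,i=2
  [25] ##..# => #  t=0,i=7
  [24] ##... => .  t=0,i=11
  [23] #.### => .  t=2,i=6
  [22] #.##. => .  t=0,i=5
  [21] #.#.# => #  t=0,i=3
  [20] #.#.. => .  t=0,i=18
  [19] #..## => #  t=0,i=8
  [18] #..#. => .  t=1,i=2
  [17] #...# => .  t=0,i=12
  [16] #.... => #  t=1,i=17
  [15] .#### => .  t=0,i=22
  [14] .###. => #  t=0,i=15
  [13] .##.# => #  t=3,i=0
  [12] .##.. => .  t=0,i=6
  [11] .#.## => .  t=0,i=4
  [10] .#.#. => .  t=4,i=4
  [9] .#..# => .  t=0,i=19
  [8] .#... => #  t=1,i=4
  [7] ..### => #  t=0,i=14
  [6] ..##. => #  t=0,i=9
  [5] ..#.# => #  t=2,i=4
  [4] ..#.. => .  t=1,i=0
  [3] ...## => #  t=0,i=13
  [2] ...#. => #  t=2,i=3
  [1] ....# => #  t=1,i=18
  [0] ..... => .  t=2,i=1
  bits 01000010001010010110000111101110 = 1110008302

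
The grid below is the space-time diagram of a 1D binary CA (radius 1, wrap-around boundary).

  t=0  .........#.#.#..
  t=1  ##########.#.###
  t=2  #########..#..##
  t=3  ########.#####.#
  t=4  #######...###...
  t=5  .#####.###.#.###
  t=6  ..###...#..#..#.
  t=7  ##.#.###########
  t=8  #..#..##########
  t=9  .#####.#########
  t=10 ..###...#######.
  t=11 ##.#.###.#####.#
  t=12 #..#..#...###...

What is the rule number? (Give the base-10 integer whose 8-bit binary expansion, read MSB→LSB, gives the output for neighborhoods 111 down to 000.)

151

  ###|#  b7=1 t=1,i=0
  ##.|.  b6=0 t=1,i=9
  #.#|.  b5=0 t=0,i=10
  #..|#  b4=1 t=0,i=14
  .##|.  b3=0 t=1,i=13
  .#.|#  b2=1 t=0,i=9
  ..#|#  b1=1 t=0,i=8
  ...|#  b0=1 t=0,i=0
  bits 10010111 = 151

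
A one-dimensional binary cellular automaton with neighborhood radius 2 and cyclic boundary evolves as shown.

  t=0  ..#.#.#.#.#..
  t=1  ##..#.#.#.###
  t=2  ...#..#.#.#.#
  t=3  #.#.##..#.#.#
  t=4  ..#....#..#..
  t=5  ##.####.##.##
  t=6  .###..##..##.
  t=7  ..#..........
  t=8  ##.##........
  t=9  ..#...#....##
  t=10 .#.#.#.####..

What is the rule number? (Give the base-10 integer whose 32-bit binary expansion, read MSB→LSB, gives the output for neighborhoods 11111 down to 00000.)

  #####|#  b31=1 t=1,i=12
  ####.|.  b30=0 t=1,i=0
  ###.#|#  b29=1 t=5,i=1
  ###..|.  b28=0 t=1,i=1
  ##.##|#  b27=1 t=5,i=2
  ##.#.|.  b26=0 t=3,i=1
  ##..#|.  b25=0 t=1,i=2
  ##...|.  b24=0 t=8,i=5
  #.###|#  b23=1 t=1,i=10
  #.##.|.  b22=0 t=3,i=4
  #.#.#|#  b21=1 t=0,i=4
  #.#..|#  b20=1 t=0,i=10
  #..##|.  b19=0 t=6,i=0
  #..#.|#  b18=1 t=1,i=3
  #...#|.  b17=0 t=2,i=1
  #....|#  b16=1 t=0,i=12
  .####|.  b15=0 t=1,i=11
  .###.|#  b14=1 t=6,i=2
  .##.#|.  b13=0 t=3,i=0
  .##..|.  b12=0 t=3,i=5
  .#.##|.  b11=0 t=1,i=9
  .#.#.|.  b10=0 t=0,i=3
  .#..#|#  b9=1 t=2,i=4
  .#...|#  b8=1 t=0,i=11
  ..###|.  b7=0 t=6,i=1
  ..##.|.  b6=0 t=6,i=6
  ..#.#|.  b5=0 t=0,i=2
  ..#..|.  b4=0 t=2,i=3
  ...##|#  b3=1 t=8,i=12
  ...#.|#  b2=1 t=0,i=1
  ....#|#  b1=1 t=0,i=0
  .....|.  b0=0 t=7,i=5
  bits 10101000101101010100001100001110 = 2830451470

2830451470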